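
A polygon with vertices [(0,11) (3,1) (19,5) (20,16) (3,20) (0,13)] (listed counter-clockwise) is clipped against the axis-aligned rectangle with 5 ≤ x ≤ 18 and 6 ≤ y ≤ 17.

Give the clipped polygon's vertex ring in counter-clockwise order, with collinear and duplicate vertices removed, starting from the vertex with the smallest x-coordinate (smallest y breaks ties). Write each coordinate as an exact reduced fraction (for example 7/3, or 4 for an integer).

1. After x ≥ 5: [(5,3/2) (19,5) (20,16) (5,332/17)]
2. After x ≤ 18: [(5,3/2) (18,19/4) (18,280/17) (5,332/17)]
3. After y ≥ 6: [(5,6) (18,6) (18,280/17) (5,332/17)]
4. After y ≤ 17: [(5,17) (5,6) (18,6) (18,280/17) (63/4,17)]
5. Canonical ring: [(5,6) (18,6) (18,280/17) (63/4,17) (5,17)]

Clipped polygon: [(5,6) (18,6) (18,280/17) (63/4,17) (5,17)]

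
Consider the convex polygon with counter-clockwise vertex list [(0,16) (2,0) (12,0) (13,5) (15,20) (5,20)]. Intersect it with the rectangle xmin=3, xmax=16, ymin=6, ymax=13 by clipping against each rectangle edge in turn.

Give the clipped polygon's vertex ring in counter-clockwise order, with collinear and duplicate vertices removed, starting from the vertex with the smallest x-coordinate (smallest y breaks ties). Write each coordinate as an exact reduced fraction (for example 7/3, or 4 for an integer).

Clipped polygon: [(3,6) (197/15,6) (211/15,13) (3,13)]

1. After x ≥ 3: [(3,92/5) (3,0) (12,0) (13,5) (15,20) (5,20)]
2. After x ≤ 16: [(3,92/5) (3,0) (12,0) (13,5) (15,20) (5,20)]
3. After y ≥ 6: [(3,92/5) (3,6) (197/15,6) (15,20) (5,20)]
4. After y ≤ 13: [(3,13) (3,6) (197/15,6) (211/15,13)]
5. Canonical ring: [(3,6) (197/15,6) (211/15,13) (3,13)]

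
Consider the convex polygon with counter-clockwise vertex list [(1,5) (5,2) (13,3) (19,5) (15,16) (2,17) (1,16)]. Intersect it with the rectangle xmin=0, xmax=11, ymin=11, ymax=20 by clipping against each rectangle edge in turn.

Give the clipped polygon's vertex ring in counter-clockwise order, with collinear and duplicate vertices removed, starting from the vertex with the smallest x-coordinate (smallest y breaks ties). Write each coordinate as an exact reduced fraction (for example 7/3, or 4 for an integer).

1. After x ≥ 0: [(1,5) (5,2) (13,3) (19,5) (15,16) (2,17) (1,16)]
2. After x ≤ 11: [(1,5) (5,2) (11,11/4) (11,212/13) (2,17) (1,16)]
3. After y ≥ 11: [(1,11) (11,11) (11,212/13) (2,17) (1,16)]
4. After y ≤ 20: [(1,11) (11,11) (11,212/13) (2,17) (1,16)]
5. Canonical ring: [(1,11) (11,11) (11,212/13) (2,17) (1,16)]

Clipped polygon: [(1,11) (11,11) (11,212/13) (2,17) (1,16)]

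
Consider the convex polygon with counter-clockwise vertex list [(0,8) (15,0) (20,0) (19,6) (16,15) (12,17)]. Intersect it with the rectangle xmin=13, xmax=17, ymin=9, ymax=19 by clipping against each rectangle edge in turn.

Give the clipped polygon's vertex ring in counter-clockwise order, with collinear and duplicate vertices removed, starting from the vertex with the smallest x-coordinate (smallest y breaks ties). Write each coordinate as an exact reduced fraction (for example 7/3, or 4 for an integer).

1. After x ≥ 13: [(13,16/15) (15,0) (20,0) (19,6) (16,15) (13,33/2)]
2. After x ≤ 17: [(13,16/15) (15,0) (17,0) (17,12) (16,15) (13,33/2)]
3. After y ≥ 9: [(13,9) (17,9) (17,12) (16,15) (13,33/2)]
4. After y ≤ 19: [(13,9) (17,9) (17,12) (16,15) (13,33/2)]
5. Canonical ring: [(13,9) (17,9) (17,12) (16,15) (13,33/2)]

Clipped polygon: [(13,9) (17,9) (17,12) (16,15) (13,33/2)]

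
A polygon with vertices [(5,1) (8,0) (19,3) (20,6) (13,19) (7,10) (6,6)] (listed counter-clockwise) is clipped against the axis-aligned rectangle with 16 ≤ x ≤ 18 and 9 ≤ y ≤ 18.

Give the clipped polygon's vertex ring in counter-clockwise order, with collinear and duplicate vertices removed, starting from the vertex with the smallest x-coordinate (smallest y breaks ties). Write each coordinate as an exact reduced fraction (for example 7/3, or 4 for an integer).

1. After x ≥ 16: [(16,24/11) (19,3) (20,6) (16,94/7)]
2. After x ≤ 18: [(16,24/11) (18,30/11) (18,68/7) (16,94/7)]
3. After y ≥ 9: [(16,9) (18,9) (18,68/7) (16,94/7)]
4. After y ≤ 18: [(16,9) (18,9) (18,68/7) (16,94/7)]
5. Canonical ring: [(16,9) (18,9) (18,68/7) (16,94/7)]

Clipped polygon: [(16,9) (18,9) (18,68/7) (16,94/7)]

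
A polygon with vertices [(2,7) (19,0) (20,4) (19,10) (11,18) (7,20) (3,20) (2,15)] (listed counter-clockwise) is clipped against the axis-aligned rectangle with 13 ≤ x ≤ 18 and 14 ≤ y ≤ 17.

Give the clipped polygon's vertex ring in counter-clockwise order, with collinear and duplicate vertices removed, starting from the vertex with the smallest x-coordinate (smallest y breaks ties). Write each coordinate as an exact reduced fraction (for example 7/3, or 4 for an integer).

1. After x ≥ 13: [(13,42/17) (19,0) (20,4) (19,10) (13,16)]
2. After x ≤ 18: [(13,42/17) (18,7/17) (18,11) (13,16)]
3. After y ≥ 14: [(13,14) (15,14) (13,16)]
4. After y ≤ 17: [(13,14) (15,14) (13,16)]
5. Canonical ring: [(13,14) (15,14) (13,16)]

Clipped polygon: [(13,14) (15,14) (13,16)]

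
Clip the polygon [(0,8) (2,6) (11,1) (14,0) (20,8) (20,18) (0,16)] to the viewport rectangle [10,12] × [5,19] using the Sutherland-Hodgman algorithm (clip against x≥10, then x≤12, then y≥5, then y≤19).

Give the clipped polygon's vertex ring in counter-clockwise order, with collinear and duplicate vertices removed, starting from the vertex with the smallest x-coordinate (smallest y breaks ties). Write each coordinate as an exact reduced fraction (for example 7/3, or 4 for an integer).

Clipped polygon: [(10,5) (12,5) (12,86/5) (10,17)]

1. After x ≥ 10: [(10,14/9) (11,1) (14,0) (20,8) (20,18) (10,17)]
2. After x ≤ 12: [(10,14/9) (11,1) (12,2/3) (12,86/5) (10,17)]
3. After y ≥ 5: [(10,5) (12,5) (12,86/5) (10,17)]
4. After y ≤ 19: [(10,5) (12,5) (12,86/5) (10,17)]
5. Canonical ring: [(10,5) (12,5) (12,86/5) (10,17)]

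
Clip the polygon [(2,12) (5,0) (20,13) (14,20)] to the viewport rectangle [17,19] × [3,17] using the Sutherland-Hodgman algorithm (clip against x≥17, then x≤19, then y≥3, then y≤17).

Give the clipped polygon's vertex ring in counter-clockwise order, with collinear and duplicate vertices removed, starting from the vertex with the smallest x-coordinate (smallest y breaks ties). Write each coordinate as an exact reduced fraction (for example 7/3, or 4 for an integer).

Clipped polygon: [(17,52/5) (19,182/15) (19,85/6) (17,33/2)]

1. After x ≥ 17: [(17,52/5) (20,13) (17,33/2)]
2. After x ≤ 19: [(17,52/5) (19,182/15) (19,85/6) (17,33/2)]
3. After y ≥ 3: [(17,52/5) (19,182/15) (19,85/6) (17,33/2)]
4. After y ≤ 17: [(17,52/5) (19,182/15) (19,85/6) (17,33/2)]
5. Canonical ring: [(17,52/5) (19,182/15) (19,85/6) (17,33/2)]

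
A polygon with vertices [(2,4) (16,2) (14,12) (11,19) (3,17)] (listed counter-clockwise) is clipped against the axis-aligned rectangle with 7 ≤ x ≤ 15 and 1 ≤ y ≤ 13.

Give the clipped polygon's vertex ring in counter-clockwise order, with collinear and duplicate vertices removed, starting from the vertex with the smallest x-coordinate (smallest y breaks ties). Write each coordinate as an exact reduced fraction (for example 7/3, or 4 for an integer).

1. After x ≥ 7: [(7,23/7) (16,2) (14,12) (11,19) (7,18)]
2. After x ≤ 15: [(7,23/7) (15,15/7) (15,7) (14,12) (11,19) (7,18)]
3. After y ≥ 1: [(7,23/7) (15,15/7) (15,7) (14,12) (11,19) (7,18)]
4. After y ≤ 13: [(7,13) (7,23/7) (15,15/7) (15,7) (14,12) (95/7,13)]
5. Canonical ring: [(7,23/7) (15,15/7) (15,7) (14,12) (95/7,13) (7,13)]

Clipped polygon: [(7,23/7) (15,15/7) (15,7) (14,12) (95/7,13) (7,13)]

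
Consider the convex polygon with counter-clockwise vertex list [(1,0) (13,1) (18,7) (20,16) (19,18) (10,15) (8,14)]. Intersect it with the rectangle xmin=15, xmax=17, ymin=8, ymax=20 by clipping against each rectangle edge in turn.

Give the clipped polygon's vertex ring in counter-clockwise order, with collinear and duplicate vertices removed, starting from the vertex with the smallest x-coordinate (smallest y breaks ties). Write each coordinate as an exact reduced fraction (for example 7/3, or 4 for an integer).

1. After x ≥ 15: [(15,17/5) (18,7) (20,16) (19,18) (15,50/3)]
2. After x ≤ 17: [(15,17/5) (17,29/5) (17,52/3) (15,50/3)]
3. After y ≥ 8: [(15,8) (17,8) (17,52/3) (15,50/3)]
4. After y ≤ 20: [(15,8) (17,8) (17,52/3) (15,50/3)]
5. Canonical ring: [(15,8) (17,8) (17,52/3) (15,50/3)]

Clipped polygon: [(15,8) (17,8) (17,52/3) (15,50/3)]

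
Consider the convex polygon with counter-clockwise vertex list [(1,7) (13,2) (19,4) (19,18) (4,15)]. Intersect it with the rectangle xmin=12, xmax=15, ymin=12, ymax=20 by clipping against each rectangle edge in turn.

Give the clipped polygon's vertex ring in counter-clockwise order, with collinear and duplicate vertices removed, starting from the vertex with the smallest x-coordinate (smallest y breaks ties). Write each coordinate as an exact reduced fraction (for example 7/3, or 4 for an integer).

Clipped polygon: [(12,12) (15,12) (15,86/5) (12,83/5)]

1. After x ≥ 12: [(12,29/12) (13,2) (19,4) (19,18) (12,83/5)]
2. After x ≤ 15: [(12,29/12) (13,2) (15,8/3) (15,86/5) (12,83/5)]
3. After y ≥ 12: [(12,12) (15,12) (15,86/5) (12,83/5)]
4. After y ≤ 20: [(12,12) (15,12) (15,86/5) (12,83/5)]
5. Canonical ring: [(12,12) (15,12) (15,86/5) (12,83/5)]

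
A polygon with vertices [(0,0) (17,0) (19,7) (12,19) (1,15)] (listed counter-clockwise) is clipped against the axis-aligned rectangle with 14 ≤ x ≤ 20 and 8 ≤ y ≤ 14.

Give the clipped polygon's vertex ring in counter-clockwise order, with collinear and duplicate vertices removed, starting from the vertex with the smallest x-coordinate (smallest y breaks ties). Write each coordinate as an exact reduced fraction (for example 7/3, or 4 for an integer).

1. After x ≥ 14: [(14,0) (17,0) (19,7) (14,109/7)]
2. After x ≤ 20: [(14,0) (17,0) (19,7) (14,109/7)]
3. After y ≥ 8: [(14,8) (221/12,8) (14,109/7)]
4. After y ≤ 14: [(14,14) (14,8) (221/12,8) (179/12,14)]
5. Canonical ring: [(14,8) (221/12,8) (179/12,14) (14,14)]

Clipped polygon: [(14,8) (221/12,8) (179/12,14) (14,14)]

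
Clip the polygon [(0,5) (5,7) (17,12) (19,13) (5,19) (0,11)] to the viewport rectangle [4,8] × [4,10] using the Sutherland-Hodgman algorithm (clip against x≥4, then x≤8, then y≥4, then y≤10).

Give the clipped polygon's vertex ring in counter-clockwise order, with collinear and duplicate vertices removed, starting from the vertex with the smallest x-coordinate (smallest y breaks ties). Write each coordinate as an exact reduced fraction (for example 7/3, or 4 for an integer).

Clipped polygon: [(4,33/5) (5,7) (8,33/4) (8,10) (4,10)]

1. After x ≥ 4: [(4,33/5) (5,7) (17,12) (19,13) (5,19) (4,87/5)]
2. After x ≤ 8: [(4,33/5) (5,7) (8,33/4) (8,124/7) (5,19) (4,87/5)]
3. After y ≥ 4: [(4,33/5) (5,7) (8,33/4) (8,124/7) (5,19) (4,87/5)]
4. After y ≤ 10: [(4,10) (4,33/5) (5,7) (8,33/4) (8,10)]
5. Canonical ring: [(4,33/5) (5,7) (8,33/4) (8,10) (4,10)]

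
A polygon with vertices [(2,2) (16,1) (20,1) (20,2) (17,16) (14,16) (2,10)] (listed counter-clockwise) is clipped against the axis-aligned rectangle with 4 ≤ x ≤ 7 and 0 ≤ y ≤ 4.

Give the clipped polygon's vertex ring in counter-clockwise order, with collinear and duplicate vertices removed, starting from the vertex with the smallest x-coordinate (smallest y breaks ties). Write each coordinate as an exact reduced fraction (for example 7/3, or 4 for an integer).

1. After x ≥ 4: [(4,13/7) (16,1) (20,1) (20,2) (17,16) (14,16) (4,11)]
2. After x ≤ 7: [(4,13/7) (7,23/14) (7,25/2) (4,11)]
3. After y ≥ 0: [(4,13/7) (7,23/14) (7,25/2) (4,11)]
4. After y ≤ 4: [(4,4) (4,13/7) (7,23/14) (7,4)]
5. Canonical ring: [(4,13/7) (7,23/14) (7,4) (4,4)]

Clipped polygon: [(4,13/7) (7,23/14) (7,4) (4,4)]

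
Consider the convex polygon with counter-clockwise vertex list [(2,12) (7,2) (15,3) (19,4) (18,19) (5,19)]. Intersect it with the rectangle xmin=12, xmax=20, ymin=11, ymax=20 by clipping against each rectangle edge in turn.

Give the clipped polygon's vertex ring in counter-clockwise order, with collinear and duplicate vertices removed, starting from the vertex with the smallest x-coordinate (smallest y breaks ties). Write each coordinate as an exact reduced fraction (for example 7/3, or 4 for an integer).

1. After x ≥ 12: [(12,21/8) (15,3) (19,4) (18,19) (12,19)]
2. After x ≤ 20: [(12,21/8) (15,3) (19,4) (18,19) (12,19)]
3. After y ≥ 11: [(12,11) (278/15,11) (18,19) (12,19)]
4. After y ≤ 20: [(12,11) (278/15,11) (18,19) (12,19)]
5. Canonical ring: [(12,11) (278/15,11) (18,19) (12,19)]

Clipped polygon: [(12,11) (278/15,11) (18,19) (12,19)]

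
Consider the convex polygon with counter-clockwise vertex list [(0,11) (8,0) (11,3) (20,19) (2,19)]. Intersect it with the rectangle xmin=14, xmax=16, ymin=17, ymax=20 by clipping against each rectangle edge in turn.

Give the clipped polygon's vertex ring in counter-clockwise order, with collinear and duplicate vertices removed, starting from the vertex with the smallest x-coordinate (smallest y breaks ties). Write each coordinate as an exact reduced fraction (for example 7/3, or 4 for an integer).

1. After x ≥ 14: [(14,25/3) (20,19) (14,19)]
2. After x ≤ 16: [(14,25/3) (16,107/9) (16,19) (14,19)]
3. After y ≥ 17: [(14,17) (16,17) (16,19) (14,19)]
4. After y ≤ 20: [(14,17) (16,17) (16,19) (14,19)]
5. Canonical ring: [(14,17) (16,17) (16,19) (14,19)]

Clipped polygon: [(14,17) (16,17) (16,19) (14,19)]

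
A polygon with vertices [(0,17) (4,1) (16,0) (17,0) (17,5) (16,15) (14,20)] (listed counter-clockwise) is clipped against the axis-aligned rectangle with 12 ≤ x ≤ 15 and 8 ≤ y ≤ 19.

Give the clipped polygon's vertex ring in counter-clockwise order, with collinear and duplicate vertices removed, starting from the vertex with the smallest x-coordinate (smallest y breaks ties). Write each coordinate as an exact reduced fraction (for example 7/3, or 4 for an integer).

Clipped polygon: [(12,8) (15,8) (15,35/2) (72/5,19) (12,19)]

1. After x ≥ 12: [(12,137/7) (12,1/3) (16,0) (17,0) (17,5) (16,15) (14,20)]
2. After x ≤ 15: [(12,137/7) (12,1/3) (15,1/12) (15,35/2) (14,20)]
3. After y ≥ 8: [(12,137/7) (12,8) (15,8) (15,35/2) (14,20)]
4. After y ≤ 19: [(12,19) (12,8) (15,8) (15,35/2) (72/5,19)]
5. Canonical ring: [(12,8) (15,8) (15,35/2) (72/5,19) (12,19)]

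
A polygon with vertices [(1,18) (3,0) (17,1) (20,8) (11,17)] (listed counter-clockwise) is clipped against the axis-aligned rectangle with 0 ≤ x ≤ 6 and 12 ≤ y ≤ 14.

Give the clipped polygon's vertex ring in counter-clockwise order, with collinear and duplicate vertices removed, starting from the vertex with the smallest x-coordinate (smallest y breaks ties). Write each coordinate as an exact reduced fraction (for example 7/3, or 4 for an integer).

Clipped polygon: [(13/9,14) (5/3,12) (6,12) (6,14)]

1. After x ≥ 0: [(1,18) (3,0) (17,1) (20,8) (11,17)]
2. After x ≤ 6: [(6,35/2) (1,18) (3,0) (6,3/14)]
3. After y ≥ 12: [(6,12) (6,35/2) (1,18) (5/3,12)]
4. After y ≤ 14: [(6,12) (6,14) (13/9,14) (5/3,12)]
5. Canonical ring: [(13/9,14) (5/3,12) (6,12) (6,14)]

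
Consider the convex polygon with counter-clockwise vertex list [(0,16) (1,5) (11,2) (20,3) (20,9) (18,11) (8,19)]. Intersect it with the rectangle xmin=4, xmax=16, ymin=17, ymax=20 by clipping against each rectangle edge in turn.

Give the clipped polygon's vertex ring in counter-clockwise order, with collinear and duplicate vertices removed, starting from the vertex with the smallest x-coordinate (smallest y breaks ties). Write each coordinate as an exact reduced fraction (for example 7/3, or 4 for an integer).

1. After x ≥ 4: [(4,35/2) (4,41/10) (11,2) (20,3) (20,9) (18,11) (8,19)]
2. After x ≤ 16: [(4,35/2) (4,41/10) (11,2) (16,23/9) (16,63/5) (8,19)]
3. After y ≥ 17: [(4,35/2) (4,17) (21/2,17) (8,19)]
4. After y ≤ 20: [(4,35/2) (4,17) (21/2,17) (8,19)]
5. Canonical ring: [(4,17) (21/2,17) (8,19) (4,35/2)]

Clipped polygon: [(4,17) (21/2,17) (8,19) (4,35/2)]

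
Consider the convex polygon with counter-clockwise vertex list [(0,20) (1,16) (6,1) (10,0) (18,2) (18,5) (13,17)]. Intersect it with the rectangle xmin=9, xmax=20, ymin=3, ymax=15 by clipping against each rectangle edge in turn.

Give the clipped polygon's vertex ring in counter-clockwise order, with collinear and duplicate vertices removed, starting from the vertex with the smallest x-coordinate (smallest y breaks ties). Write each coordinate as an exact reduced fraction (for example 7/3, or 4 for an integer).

1. After x ≥ 9: [(9,233/13) (9,1/4) (10,0) (18,2) (18,5) (13,17)]
2. After x ≤ 20: [(9,233/13) (9,1/4) (10,0) (18,2) (18,5) (13,17)]
3. After y ≥ 3: [(9,233/13) (9,3) (18,3) (18,5) (13,17)]
4. After y ≤ 15: [(9,15) (9,3) (18,3) (18,5) (83/6,15)]
5. Canonical ring: [(9,3) (18,3) (18,5) (83/6,15) (9,15)]

Clipped polygon: [(9,3) (18,3) (18,5) (83/6,15) (9,15)]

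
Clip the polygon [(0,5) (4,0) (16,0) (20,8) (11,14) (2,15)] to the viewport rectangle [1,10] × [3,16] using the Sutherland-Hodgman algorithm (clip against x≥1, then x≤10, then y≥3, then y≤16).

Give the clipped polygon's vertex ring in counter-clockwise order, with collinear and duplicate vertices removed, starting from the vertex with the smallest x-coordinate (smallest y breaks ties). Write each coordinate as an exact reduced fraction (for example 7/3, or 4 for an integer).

1. After x ≥ 1: [(1,10) (1,15/4) (4,0) (16,0) (20,8) (11,14) (2,15)]
2. After x ≤ 10: [(1,10) (1,15/4) (4,0) (10,0) (10,127/9) (2,15)]
3. After y ≥ 3: [(1,10) (1,15/4) (8/5,3) (10,3) (10,127/9) (2,15)]
4. After y ≤ 16: [(1,10) (1,15/4) (8/5,3) (10,3) (10,127/9) (2,15)]
5. Canonical ring: [(1,15/4) (8/5,3) (10,3) (10,127/9) (2,15) (1,10)]

Clipped polygon: [(1,15/4) (8/5,3) (10,3) (10,127/9) (2,15) (1,10)]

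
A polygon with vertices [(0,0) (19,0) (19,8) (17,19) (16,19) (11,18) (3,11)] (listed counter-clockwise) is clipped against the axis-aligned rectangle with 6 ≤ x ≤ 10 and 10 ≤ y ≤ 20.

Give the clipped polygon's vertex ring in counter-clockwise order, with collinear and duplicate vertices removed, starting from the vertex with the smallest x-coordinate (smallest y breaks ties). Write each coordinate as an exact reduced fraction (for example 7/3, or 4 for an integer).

1. After x ≥ 6: [(6,0) (19,0) (19,8) (17,19) (16,19) (11,18) (6,109/8)]
2. After x ≤ 10: [(6,0) (10,0) (10,137/8) (6,109/8)]
3. After y ≥ 10: [(6,10) (10,10) (10,137/8) (6,109/8)]
4. After y ≤ 20: [(6,10) (10,10) (10,137/8) (6,109/8)]
5. Canonical ring: [(6,10) (10,10) (10,137/8) (6,109/8)]

Clipped polygon: [(6,10) (10,10) (10,137/8) (6,109/8)]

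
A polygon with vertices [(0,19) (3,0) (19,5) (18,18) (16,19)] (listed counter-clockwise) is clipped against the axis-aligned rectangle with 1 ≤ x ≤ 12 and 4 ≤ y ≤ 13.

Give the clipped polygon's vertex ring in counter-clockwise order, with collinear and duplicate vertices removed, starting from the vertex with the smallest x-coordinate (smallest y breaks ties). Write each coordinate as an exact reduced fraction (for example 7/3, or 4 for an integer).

1. After x ≥ 1: [(1,19) (1,38/3) (3,0) (19,5) (18,18) (16,19)]
2. After x ≤ 12: [(12,19) (1,19) (1,38/3) (3,0) (12,45/16)]
3. After y ≥ 4: [(12,4) (12,19) (1,19) (1,38/3) (45/19,4)]
4. After y ≤ 13: [(12,4) (12,13) (1,13) (1,38/3) (45/19,4)]
5. Canonical ring: [(1,38/3) (45/19,4) (12,4) (12,13) (1,13)]

Clipped polygon: [(1,38/3) (45/19,4) (12,4) (12,13) (1,13)]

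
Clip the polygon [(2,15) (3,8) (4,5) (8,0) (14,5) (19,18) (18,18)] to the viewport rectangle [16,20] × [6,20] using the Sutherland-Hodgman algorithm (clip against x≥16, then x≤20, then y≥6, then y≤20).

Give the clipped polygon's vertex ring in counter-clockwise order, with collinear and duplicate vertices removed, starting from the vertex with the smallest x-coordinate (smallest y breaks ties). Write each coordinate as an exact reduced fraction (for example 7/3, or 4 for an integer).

1. After x ≥ 16: [(16,141/8) (16,51/5) (19,18) (18,18)]
2. After x ≤ 20: [(16,141/8) (16,51/5) (19,18) (18,18)]
3. After y ≥ 6: [(16,141/8) (16,51/5) (19,18) (18,18)]
4. After y ≤ 20: [(16,141/8) (16,51/5) (19,18) (18,18)]
5. Canonical ring: [(16,51/5) (19,18) (18,18) (16,141/8)]

Clipped polygon: [(16,51/5) (19,18) (18,18) (16,141/8)]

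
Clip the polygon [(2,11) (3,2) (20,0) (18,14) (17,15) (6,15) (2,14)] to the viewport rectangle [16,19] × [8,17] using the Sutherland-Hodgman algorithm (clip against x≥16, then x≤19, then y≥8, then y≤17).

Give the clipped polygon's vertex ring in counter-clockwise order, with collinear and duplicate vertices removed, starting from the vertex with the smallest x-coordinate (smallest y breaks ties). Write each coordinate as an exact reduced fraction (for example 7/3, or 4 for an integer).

1. After x ≥ 16: [(16,8/17) (20,0) (18,14) (17,15) (16,15)]
2. After x ≤ 19: [(16,8/17) (19,2/17) (19,7) (18,14) (17,15) (16,15)]
3. After y ≥ 8: [(16,8) (132/7,8) (18,14) (17,15) (16,15)]
4. After y ≤ 17: [(16,8) (132/7,8) (18,14) (17,15) (16,15)]
5. Canonical ring: [(16,8) (132/7,8) (18,14) (17,15) (16,15)]

Clipped polygon: [(16,8) (132/7,8) (18,14) (17,15) (16,15)]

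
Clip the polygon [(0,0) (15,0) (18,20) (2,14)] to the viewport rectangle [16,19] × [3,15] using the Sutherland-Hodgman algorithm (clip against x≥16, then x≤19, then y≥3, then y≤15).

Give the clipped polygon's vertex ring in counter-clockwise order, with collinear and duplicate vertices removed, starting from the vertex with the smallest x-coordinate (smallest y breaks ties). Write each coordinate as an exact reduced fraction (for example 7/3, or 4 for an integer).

Clipped polygon: [(16,20/3) (69/4,15) (16,15)]

1. After x ≥ 16: [(16,20/3) (18,20) (16,77/4)]
2. After x ≤ 19: [(16,20/3) (18,20) (16,77/4)]
3. After y ≥ 3: [(16,20/3) (18,20) (16,77/4)]
4. After y ≤ 15: [(16,15) (16,20/3) (69/4,15)]
5. Canonical ring: [(16,20/3) (69/4,15) (16,15)]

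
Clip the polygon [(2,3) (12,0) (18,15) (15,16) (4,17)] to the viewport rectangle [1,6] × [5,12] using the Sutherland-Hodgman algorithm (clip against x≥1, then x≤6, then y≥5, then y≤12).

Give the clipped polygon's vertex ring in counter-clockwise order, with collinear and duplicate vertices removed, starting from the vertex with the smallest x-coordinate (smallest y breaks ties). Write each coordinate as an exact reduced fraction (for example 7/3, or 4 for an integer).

1. After x ≥ 1: [(2,3) (12,0) (18,15) (15,16) (4,17)]
2. After x ≤ 6: [(2,3) (6,9/5) (6,185/11) (4,17)]
3. After y ≥ 5: [(16/7,5) (6,5) (6,185/11) (4,17)]
4. After y ≤ 12: [(23/7,12) (16/7,5) (6,5) (6,12)]
5. Canonical ring: [(16/7,5) (6,5) (6,12) (23/7,12)]

Clipped polygon: [(16/7,5) (6,5) (6,12) (23/7,12)]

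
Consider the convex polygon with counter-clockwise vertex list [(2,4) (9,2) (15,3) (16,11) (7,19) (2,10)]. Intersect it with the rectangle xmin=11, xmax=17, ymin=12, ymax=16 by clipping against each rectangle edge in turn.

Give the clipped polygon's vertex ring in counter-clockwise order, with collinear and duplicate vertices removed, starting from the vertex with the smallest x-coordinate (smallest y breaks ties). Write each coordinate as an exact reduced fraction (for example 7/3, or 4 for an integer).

Clipped polygon: [(11,12) (119/8,12) (11,139/9)]

1. After x ≥ 11: [(11,7/3) (15,3) (16,11) (11,139/9)]
2. After x ≤ 17: [(11,7/3) (15,3) (16,11) (11,139/9)]
3. After y ≥ 12: [(11,12) (119/8,12) (11,139/9)]
4. After y ≤ 16: [(11,12) (119/8,12) (11,139/9)]
5. Canonical ring: [(11,12) (119/8,12) (11,139/9)]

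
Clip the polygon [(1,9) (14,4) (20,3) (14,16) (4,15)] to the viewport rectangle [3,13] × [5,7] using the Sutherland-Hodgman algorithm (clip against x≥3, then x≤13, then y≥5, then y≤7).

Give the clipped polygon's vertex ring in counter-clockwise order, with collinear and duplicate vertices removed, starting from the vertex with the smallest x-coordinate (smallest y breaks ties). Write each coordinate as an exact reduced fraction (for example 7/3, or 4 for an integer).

1. After x ≥ 3: [(3,13) (3,107/13) (14,4) (20,3) (14,16) (4,15)]
2. After x ≤ 13: [(3,13) (3,107/13) (13,57/13) (13,159/10) (4,15)]
3. After y ≥ 5: [(3,13) (3,107/13) (57/5,5) (13,5) (13,159/10) (4,15)]
4. After y ≤ 7: [(31/5,7) (57/5,5) (13,5) (13,7)]
5. Canonical ring: [(31/5,7) (57/5,5) (13,5) (13,7)]

Clipped polygon: [(31/5,7) (57/5,5) (13,5) (13,7)]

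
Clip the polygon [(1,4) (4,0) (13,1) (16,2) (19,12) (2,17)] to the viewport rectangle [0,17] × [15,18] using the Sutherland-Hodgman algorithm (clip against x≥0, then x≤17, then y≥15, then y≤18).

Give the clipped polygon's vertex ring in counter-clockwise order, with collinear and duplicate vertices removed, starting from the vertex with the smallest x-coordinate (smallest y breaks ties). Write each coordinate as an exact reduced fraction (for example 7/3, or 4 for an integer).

1. After x ≥ 0: [(1,4) (4,0) (13,1) (16,2) (19,12) (2,17)]
2. After x ≤ 17: [(1,4) (4,0) (13,1) (16,2) (17,16/3) (17,214/17) (2,17)]
3. After y ≥ 15: [(24/13,15) (44/5,15) (2,17)]
4. After y ≤ 18: [(24/13,15) (44/5,15) (2,17)]
5. Canonical ring: [(24/13,15) (44/5,15) (2,17)]

Clipped polygon: [(24/13,15) (44/5,15) (2,17)]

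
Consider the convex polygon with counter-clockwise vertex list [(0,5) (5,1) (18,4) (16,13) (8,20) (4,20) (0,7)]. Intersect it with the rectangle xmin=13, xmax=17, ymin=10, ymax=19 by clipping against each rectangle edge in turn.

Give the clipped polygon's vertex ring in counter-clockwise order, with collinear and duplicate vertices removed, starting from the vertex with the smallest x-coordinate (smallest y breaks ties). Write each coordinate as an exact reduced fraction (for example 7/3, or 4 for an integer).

Clipped polygon: [(13,10) (50/3,10) (16,13) (13,125/8)]

1. After x ≥ 13: [(13,37/13) (18,4) (16,13) (13,125/8)]
2. After x ≤ 17: [(13,37/13) (17,49/13) (17,17/2) (16,13) (13,125/8)]
3. After y ≥ 10: [(13,10) (50/3,10) (16,13) (13,125/8)]
4. After y ≤ 19: [(13,10) (50/3,10) (16,13) (13,125/8)]
5. Canonical ring: [(13,10) (50/3,10) (16,13) (13,125/8)]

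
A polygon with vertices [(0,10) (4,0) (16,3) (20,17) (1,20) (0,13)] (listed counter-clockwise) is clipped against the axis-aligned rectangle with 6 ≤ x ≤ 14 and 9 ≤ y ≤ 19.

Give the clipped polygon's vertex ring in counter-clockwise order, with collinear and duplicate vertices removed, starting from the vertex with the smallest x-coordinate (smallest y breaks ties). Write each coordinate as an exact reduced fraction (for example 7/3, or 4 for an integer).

Clipped polygon: [(6,9) (14,9) (14,341/19) (22/3,19) (6,19)]

1. After x ≥ 6: [(6,1/2) (16,3) (20,17) (6,365/19)]
2. After x ≤ 14: [(6,1/2) (14,5/2) (14,341/19) (6,365/19)]
3. After y ≥ 9: [(6,9) (14,9) (14,341/19) (6,365/19)]
4. After y ≤ 19: [(6,19) (6,9) (14,9) (14,341/19) (22/3,19)]
5. Canonical ring: [(6,9) (14,9) (14,341/19) (22/3,19) (6,19)]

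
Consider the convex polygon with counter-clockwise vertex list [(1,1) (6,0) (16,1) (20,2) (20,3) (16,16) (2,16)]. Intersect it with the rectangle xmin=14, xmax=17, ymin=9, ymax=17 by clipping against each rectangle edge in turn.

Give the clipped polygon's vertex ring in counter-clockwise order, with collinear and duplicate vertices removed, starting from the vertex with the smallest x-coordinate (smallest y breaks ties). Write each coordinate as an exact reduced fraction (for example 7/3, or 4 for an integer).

Clipped polygon: [(14,9) (17,9) (17,51/4) (16,16) (14,16)]

1. After x ≥ 14: [(14,4/5) (16,1) (20,2) (20,3) (16,16) (14,16)]
2. After x ≤ 17: [(14,4/5) (16,1) (17,5/4) (17,51/4) (16,16) (14,16)]
3. After y ≥ 9: [(14,9) (17,9) (17,51/4) (16,16) (14,16)]
4. After y ≤ 17: [(14,9) (17,9) (17,51/4) (16,16) (14,16)]
5. Canonical ring: [(14,9) (17,9) (17,51/4) (16,16) (14,16)]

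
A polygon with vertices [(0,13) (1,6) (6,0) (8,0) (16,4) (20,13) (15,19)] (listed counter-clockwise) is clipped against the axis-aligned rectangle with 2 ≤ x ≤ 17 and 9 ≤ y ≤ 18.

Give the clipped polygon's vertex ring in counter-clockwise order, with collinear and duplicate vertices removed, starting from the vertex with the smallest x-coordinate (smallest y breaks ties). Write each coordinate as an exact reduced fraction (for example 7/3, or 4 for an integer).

1. After x ≥ 2: [(2,69/5) (2,24/5) (6,0) (8,0) (16,4) (20,13) (15,19)]
2. After x ≤ 17: [(2,69/5) (2,24/5) (6,0) (8,0) (16,4) (17,25/4) (17,83/5) (15,19)]
3. After y ≥ 9: [(2,69/5) (2,9) (17,9) (17,83/5) (15,19)]
4. After y ≤ 18: [(25/2,18) (2,69/5) (2,9) (17,9) (17,83/5) (95/6,18)]
5. Canonical ring: [(2,9) (17,9) (17,83/5) (95/6,18) (25/2,18) (2,69/5)]

Clipped polygon: [(2,9) (17,9) (17,83/5) (95/6,18) (25/2,18) (2,69/5)]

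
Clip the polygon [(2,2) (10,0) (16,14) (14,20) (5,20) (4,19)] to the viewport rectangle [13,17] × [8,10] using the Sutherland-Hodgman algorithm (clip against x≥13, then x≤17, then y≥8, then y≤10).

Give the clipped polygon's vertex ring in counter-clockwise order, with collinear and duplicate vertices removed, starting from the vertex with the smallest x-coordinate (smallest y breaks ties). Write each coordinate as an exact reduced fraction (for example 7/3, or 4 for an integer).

Clipped polygon: [(13,8) (94/7,8) (100/7,10) (13,10)]

1. After x ≥ 13: [(13,7) (16,14) (14,20) (13,20)]
2. After x ≤ 17: [(13,7) (16,14) (14,20) (13,20)]
3. After y ≥ 8: [(13,8) (94/7,8) (16,14) (14,20) (13,20)]
4. After y ≤ 10: [(13,10) (13,8) (94/7,8) (100/7,10)]
5. Canonical ring: [(13,8) (94/7,8) (100/7,10) (13,10)]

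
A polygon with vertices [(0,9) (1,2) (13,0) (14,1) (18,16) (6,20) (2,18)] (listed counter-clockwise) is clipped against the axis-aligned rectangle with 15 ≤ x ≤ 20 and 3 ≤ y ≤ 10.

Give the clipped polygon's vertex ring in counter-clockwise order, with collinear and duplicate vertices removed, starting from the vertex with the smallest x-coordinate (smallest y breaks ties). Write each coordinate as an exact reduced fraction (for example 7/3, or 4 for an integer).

Clipped polygon: [(15,19/4) (82/5,10) (15,10)]

1. After x ≥ 15: [(15,19/4) (18,16) (15,17)]
2. After x ≤ 20: [(15,19/4) (18,16) (15,17)]
3. After y ≥ 3: [(15,19/4) (18,16) (15,17)]
4. After y ≤ 10: [(15,10) (15,19/4) (82/5,10)]
5. Canonical ring: [(15,19/4) (82/5,10) (15,10)]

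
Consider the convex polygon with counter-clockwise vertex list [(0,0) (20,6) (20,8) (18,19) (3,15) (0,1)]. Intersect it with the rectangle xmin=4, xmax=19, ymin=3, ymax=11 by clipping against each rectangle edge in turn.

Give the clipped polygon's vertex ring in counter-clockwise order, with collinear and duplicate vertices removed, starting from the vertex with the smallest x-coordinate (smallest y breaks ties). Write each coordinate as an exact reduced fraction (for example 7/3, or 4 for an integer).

Clipped polygon: [(4,3) (10,3) (19,57/10) (19,11) (4,11)]

1. After x ≥ 4: [(4,6/5) (20,6) (20,8) (18,19) (4,229/15)]
2. After x ≤ 19: [(4,6/5) (19,57/10) (19,27/2) (18,19) (4,229/15)]
3. After y ≥ 3: [(4,3) (10,3) (19,57/10) (19,27/2) (18,19) (4,229/15)]
4. After y ≤ 11: [(4,11) (4,3) (10,3) (19,57/10) (19,11)]
5. Canonical ring: [(4,3) (10,3) (19,57/10) (19,11) (4,11)]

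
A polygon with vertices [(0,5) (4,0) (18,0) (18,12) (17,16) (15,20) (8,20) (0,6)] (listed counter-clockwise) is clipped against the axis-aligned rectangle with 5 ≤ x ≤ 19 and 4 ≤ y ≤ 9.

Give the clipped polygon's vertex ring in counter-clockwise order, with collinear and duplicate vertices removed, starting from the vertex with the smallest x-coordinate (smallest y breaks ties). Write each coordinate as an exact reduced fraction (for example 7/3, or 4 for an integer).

1. After x ≥ 5: [(5,0) (18,0) (18,12) (17,16) (15,20) (8,20) (5,59/4)]
2. After x ≤ 19: [(5,0) (18,0) (18,12) (17,16) (15,20) (8,20) (5,59/4)]
3. After y ≥ 4: [(5,4) (18,4) (18,12) (17,16) (15,20) (8,20) (5,59/4)]
4. After y ≤ 9: [(5,9) (5,4) (18,4) (18,9)]
5. Canonical ring: [(5,4) (18,4) (18,9) (5,9)]

Clipped polygon: [(5,4) (18,4) (18,9) (5,9)]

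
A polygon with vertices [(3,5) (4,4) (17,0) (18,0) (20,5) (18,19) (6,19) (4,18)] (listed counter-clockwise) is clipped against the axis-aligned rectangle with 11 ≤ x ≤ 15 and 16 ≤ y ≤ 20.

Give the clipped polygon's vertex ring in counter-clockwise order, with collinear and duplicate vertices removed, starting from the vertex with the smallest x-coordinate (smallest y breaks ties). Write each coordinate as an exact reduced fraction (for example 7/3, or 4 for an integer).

1. After x ≥ 11: [(11,24/13) (17,0) (18,0) (20,5) (18,19) (11,19)]
2. After x ≤ 15: [(11,24/13) (15,8/13) (15,19) (11,19)]
3. After y ≥ 16: [(11,16) (15,16) (15,19) (11,19)]
4. After y ≤ 20: [(11,16) (15,16) (15,19) (11,19)]
5. Canonical ring: [(11,16) (15,16) (15,19) (11,19)]

Clipped polygon: [(11,16) (15,16) (15,19) (11,19)]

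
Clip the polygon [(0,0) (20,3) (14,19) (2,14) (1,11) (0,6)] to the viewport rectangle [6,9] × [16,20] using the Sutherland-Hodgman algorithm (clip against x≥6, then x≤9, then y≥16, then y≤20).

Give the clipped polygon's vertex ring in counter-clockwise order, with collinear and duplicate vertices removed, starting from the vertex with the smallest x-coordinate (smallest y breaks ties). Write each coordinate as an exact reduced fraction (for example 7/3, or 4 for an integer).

Clipped polygon: [(34/5,16) (9,16) (9,203/12)]

1. After x ≥ 6: [(6,9/10) (20,3) (14,19) (6,47/3)]
2. After x ≤ 9: [(6,9/10) (9,27/20) (9,203/12) (6,47/3)]
3. After y ≥ 16: [(9,16) (9,203/12) (34/5,16)]
4. After y ≤ 20: [(9,16) (9,203/12) (34/5,16)]
5. Canonical ring: [(34/5,16) (9,16) (9,203/12)]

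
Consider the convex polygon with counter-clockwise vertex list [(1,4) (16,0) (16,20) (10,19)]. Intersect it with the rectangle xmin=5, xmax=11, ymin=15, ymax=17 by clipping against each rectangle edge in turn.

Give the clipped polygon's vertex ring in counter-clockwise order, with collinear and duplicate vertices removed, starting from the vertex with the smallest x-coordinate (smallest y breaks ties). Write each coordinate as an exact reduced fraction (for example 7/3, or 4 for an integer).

1. After x ≥ 5: [(5,32/3) (5,44/15) (16,0) (16,20) (10,19)]
2. After x ≤ 11: [(5,32/3) (5,44/15) (11,4/3) (11,115/6) (10,19)]
3. After y ≥ 15: [(38/5,15) (11,15) (11,115/6) (10,19)]
4. After y ≤ 17: [(44/5,17) (38/5,15) (11,15) (11,17)]
5. Canonical ring: [(38/5,15) (11,15) (11,17) (44/5,17)]

Clipped polygon: [(38/5,15) (11,15) (11,17) (44/5,17)]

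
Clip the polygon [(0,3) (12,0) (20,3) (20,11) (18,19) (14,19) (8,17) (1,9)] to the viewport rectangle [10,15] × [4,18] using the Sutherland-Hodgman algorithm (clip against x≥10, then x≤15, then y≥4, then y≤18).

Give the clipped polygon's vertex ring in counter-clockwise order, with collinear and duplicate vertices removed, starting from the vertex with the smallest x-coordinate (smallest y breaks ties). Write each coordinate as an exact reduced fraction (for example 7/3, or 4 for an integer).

1. After x ≥ 10: [(10,1/2) (12,0) (20,3) (20,11) (18,19) (14,19) (10,53/3)]
2. After x ≤ 15: [(10,1/2) (12,0) (15,9/8) (15,19) (14,19) (10,53/3)]
3. After y ≥ 4: [(10,4) (15,4) (15,19) (14,19) (10,53/3)]
4. After y ≤ 18: [(10,4) (15,4) (15,18) (11,18) (10,53/3)]
5. Canonical ring: [(10,4) (15,4) (15,18) (11,18) (10,53/3)]

Clipped polygon: [(10,4) (15,4) (15,18) (11,18) (10,53/3)]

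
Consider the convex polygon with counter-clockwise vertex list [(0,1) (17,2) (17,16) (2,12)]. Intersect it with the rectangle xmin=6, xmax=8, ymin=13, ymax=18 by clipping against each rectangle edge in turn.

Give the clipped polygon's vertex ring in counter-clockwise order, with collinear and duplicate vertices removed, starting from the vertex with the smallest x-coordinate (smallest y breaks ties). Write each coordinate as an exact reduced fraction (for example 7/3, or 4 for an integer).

Clipped polygon: [(6,13) (8,13) (8,68/5) (6,196/15)]

1. After x ≥ 6: [(6,23/17) (17,2) (17,16) (6,196/15)]
2. After x ≤ 8: [(6,23/17) (8,25/17) (8,68/5) (6,196/15)]
3. After y ≥ 13: [(6,13) (8,13) (8,68/5) (6,196/15)]
4. After y ≤ 18: [(6,13) (8,13) (8,68/5) (6,196/15)]
5. Canonical ring: [(6,13) (8,13) (8,68/5) (6,196/15)]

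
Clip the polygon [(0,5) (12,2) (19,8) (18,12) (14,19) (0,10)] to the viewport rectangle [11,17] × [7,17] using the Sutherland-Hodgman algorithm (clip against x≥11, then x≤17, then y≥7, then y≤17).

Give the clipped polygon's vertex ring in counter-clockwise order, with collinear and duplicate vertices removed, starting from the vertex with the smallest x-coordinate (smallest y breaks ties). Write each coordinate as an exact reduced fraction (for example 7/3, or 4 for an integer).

Clipped polygon: [(11,7) (17,7) (17,55/4) (106/7,17) (11,17)]

1. After x ≥ 11: [(11,9/4) (12,2) (19,8) (18,12) (14,19) (11,239/14)]
2. After x ≤ 17: [(11,9/4) (12,2) (17,44/7) (17,55/4) (14,19) (11,239/14)]
3. After y ≥ 7: [(11,7) (17,7) (17,55/4) (14,19) (11,239/14)]
4. After y ≤ 17: [(11,17) (11,7) (17,7) (17,55/4) (106/7,17)]
5. Canonical ring: [(11,7) (17,7) (17,55/4) (106/7,17) (11,17)]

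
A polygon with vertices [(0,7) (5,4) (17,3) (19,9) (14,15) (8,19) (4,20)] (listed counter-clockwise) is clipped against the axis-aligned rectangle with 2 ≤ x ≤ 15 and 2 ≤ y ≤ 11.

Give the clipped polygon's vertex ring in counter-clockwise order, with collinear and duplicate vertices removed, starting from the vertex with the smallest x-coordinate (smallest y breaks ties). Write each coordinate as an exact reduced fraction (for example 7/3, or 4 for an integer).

1. After x ≥ 2: [(2,27/2) (2,29/5) (5,4) (17,3) (19,9) (14,15) (8,19) (4,20)]
2. After x ≤ 15: [(2,27/2) (2,29/5) (5,4) (15,19/6) (15,69/5) (14,15) (8,19) (4,20)]
3. After y ≥ 2: [(2,27/2) (2,29/5) (5,4) (15,19/6) (15,69/5) (14,15) (8,19) (4,20)]
4. After y ≤ 11: [(2,11) (2,29/5) (5,4) (15,19/6) (15,11)]
5. Canonical ring: [(2,29/5) (5,4) (15,19/6) (15,11) (2,11)]

Clipped polygon: [(2,29/5) (5,4) (15,19/6) (15,11) (2,11)]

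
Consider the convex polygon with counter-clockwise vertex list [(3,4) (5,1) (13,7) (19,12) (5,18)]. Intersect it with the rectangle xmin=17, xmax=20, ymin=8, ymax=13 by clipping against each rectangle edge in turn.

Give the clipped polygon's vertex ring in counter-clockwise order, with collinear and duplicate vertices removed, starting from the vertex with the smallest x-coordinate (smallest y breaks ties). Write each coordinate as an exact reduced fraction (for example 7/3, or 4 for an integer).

Clipped polygon: [(17,31/3) (19,12) (17,90/7)]

1. After x ≥ 17: [(17,31/3) (19,12) (17,90/7)]
2. After x ≤ 20: [(17,31/3) (19,12) (17,90/7)]
3. After y ≥ 8: [(17,31/3) (19,12) (17,90/7)]
4. After y ≤ 13: [(17,31/3) (19,12) (17,90/7)]
5. Canonical ring: [(17,31/3) (19,12) (17,90/7)]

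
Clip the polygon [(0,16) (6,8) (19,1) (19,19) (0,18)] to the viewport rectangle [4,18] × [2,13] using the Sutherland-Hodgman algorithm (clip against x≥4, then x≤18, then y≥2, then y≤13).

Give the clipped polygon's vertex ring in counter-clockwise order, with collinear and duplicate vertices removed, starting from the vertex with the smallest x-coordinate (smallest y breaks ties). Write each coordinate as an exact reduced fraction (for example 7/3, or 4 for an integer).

Clipped polygon: [(4,32/3) (6,8) (120/7,2) (18,2) (18,13) (4,13)]

1. After x ≥ 4: [(4,32/3) (6,8) (19,1) (19,19) (4,346/19)]
2. After x ≤ 18: [(4,32/3) (6,8) (18,20/13) (18,360/19) (4,346/19)]
3. After y ≥ 2: [(4,32/3) (6,8) (120/7,2) (18,2) (18,360/19) (4,346/19)]
4. After y ≤ 13: [(4,13) (4,32/3) (6,8) (120/7,2) (18,2) (18,13)]
5. Canonical ring: [(4,32/3) (6,8) (120/7,2) (18,2) (18,13) (4,13)]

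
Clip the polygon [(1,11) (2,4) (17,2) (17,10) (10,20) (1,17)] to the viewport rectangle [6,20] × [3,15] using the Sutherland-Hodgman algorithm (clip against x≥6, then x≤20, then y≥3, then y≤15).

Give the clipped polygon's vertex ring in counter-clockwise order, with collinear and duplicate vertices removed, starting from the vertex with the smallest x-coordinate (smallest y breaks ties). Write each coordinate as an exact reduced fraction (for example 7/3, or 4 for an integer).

1. After x ≥ 6: [(6,52/15) (17,2) (17,10) (10,20) (6,56/3)]
2. After x ≤ 20: [(6,52/15) (17,2) (17,10) (10,20) (6,56/3)]
3. After y ≥ 3: [(6,52/15) (19/2,3) (17,3) (17,10) (10,20) (6,56/3)]
4. After y ≤ 15: [(6,15) (6,52/15) (19/2,3) (17,3) (17,10) (27/2,15)]
5. Canonical ring: [(6,52/15) (19/2,3) (17,3) (17,10) (27/2,15) (6,15)]

Clipped polygon: [(6,52/15) (19/2,3) (17,3) (17,10) (27/2,15) (6,15)]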